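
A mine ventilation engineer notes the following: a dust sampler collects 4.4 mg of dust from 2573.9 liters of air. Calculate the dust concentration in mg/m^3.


Convert liters to m^3: 1 m^3 = 1000 L
Concentration = mass / volume * 1000
= 4.4 / 2573.9 * 1000
= 0.001709468122 * 1000
= 1.7095 mg/m^3

1.7095 mg/m^3


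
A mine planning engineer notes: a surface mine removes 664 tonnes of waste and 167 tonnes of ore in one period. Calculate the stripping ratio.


Stripping ratio = waste tonnage / ore tonnage
= 664 / 167
= 3.976

3.976


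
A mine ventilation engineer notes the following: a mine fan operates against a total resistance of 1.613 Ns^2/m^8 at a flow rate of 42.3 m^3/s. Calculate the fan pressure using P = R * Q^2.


2886.1248 Pa

Compute Q^2:
Q^2 = 42.3^2 = 1789.29
Compute pressure:
P = R * Q^2 = 1.613 * 1789.29
= 2886.1248 Pa


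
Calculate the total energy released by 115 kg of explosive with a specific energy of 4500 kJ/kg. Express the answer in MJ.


517.5 MJ

Energy = mass * specific_energy / 1000
= 115 * 4500 / 1000
= 517500 / 1000
= 517.5 MJ


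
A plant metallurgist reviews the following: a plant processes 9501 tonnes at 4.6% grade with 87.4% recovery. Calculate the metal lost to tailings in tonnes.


55.0678 tonnes

Total metal in feed:
= 9501 * 4.6 / 100 = 437.046 tonnes
Metal recovered:
= 437.046 * 87.4 / 100 = 381.978204 tonnes
Metal lost to tailings:
= 437.046 - 381.978204
= 55.0678 tonnes


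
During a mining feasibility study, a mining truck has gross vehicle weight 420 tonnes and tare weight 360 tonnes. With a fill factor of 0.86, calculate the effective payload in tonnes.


51.6 tonnes

Maximum payload = gross - tare
= 420 - 360 = 60 tonnes
Effective payload = max payload * fill factor
= 60 * 0.86
= 51.6 tonnes


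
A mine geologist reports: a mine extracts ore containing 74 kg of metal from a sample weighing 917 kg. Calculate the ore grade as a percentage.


Ore grade = (metal mass / ore mass) * 100
= (74 / 917) * 100
= 0.08069792803 * 100
= 8.0698%

8.0698%


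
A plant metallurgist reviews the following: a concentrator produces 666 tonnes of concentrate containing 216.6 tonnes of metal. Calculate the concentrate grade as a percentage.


32.5225%

Grade = (metal in concentrate / concentrate mass) * 100
= (216.6 / 666) * 100
= 0.3252252252 * 100
= 32.5225%


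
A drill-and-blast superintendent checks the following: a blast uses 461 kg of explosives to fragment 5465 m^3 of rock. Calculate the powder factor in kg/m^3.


Powder factor = explosive mass / rock volume
= 461 / 5465
= 0.0844 kg/m^3

0.0844 kg/m^3


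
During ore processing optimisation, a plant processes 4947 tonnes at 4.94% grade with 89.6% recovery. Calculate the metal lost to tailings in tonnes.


Total metal in feed:
= 4947 * 4.94 / 100 = 244.3818 tonnes
Metal recovered:
= 244.3818 * 89.6 / 100 = 218.9660928 tonnes
Metal lost to tailings:
= 244.3818 - 218.9660928
= 25.4157 tonnes

25.4157 tonnes


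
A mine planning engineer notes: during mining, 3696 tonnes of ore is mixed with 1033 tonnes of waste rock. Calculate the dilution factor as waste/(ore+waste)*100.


21.8439%

Total material = ore + waste
= 3696 + 1033 = 4729 tonnes
Dilution = waste / total * 100
= 1033 / 4729 * 100
= 0.2184394164 * 100
= 21.8439%


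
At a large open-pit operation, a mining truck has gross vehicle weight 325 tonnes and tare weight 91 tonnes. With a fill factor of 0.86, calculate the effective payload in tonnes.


201.24 tonnes

Maximum payload = gross - tare
= 325 - 91 = 234 tonnes
Effective payload = max payload * fill factor
= 234 * 0.86
= 201.24 tonnes


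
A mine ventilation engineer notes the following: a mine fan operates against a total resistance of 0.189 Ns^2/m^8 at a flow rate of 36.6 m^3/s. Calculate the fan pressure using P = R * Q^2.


Compute Q^2:
Q^2 = 36.6^2 = 1339.56
Compute pressure:
P = R * Q^2 = 0.189 * 1339.56
= 253.1768 Pa

253.1768 Pa


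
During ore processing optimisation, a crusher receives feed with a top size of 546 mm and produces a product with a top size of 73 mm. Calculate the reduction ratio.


7.4795

Reduction ratio = feed size / product size
= 546 / 73
= 7.4795


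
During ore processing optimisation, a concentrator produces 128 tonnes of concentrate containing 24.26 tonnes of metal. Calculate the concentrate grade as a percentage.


Grade = (metal in concentrate / concentrate mass) * 100
= (24.26 / 128) * 100
= 0.18953125 * 100
= 18.9531%

18.9531%


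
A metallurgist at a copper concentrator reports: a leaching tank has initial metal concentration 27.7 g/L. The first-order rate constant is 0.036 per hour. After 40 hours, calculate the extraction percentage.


Compute the exponent:
-k * t = -0.036 * 40 = -1.44
Remaining concentration:
C = 27.7 * exp(-1.44)
= 27.7 * 0.2369277587
= 6.562898915 g/L
Extracted = 27.7 - 6.562898915 = 21.13710108 g/L
Extraction % = 21.13710108 / 27.7 * 100
= 76.3072%

76.3072%


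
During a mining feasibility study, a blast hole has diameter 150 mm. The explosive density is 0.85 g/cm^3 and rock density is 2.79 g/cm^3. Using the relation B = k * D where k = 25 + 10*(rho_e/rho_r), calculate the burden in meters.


First, compute k:
rho_e / rho_r = 0.85 / 2.79 = 0.3046594982
k = 25 + 10 * 0.3046594982 = 28.04659498
Then, compute burden:
B = k * D / 1000 = 28.04659498 * 150 / 1000
= 4206.989247 / 1000
= 4.207 m

4.207 m


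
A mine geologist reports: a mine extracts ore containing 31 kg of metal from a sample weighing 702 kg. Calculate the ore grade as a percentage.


4.416%

Ore grade = (metal mass / ore mass) * 100
= (31 / 702) * 100
= 0.04415954416 * 100
= 4.416%


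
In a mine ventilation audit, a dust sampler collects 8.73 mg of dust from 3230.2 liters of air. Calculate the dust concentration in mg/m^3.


Convert liters to m^3: 1 m^3 = 1000 L
Concentration = mass / volume * 1000
= 8.73 / 3230.2 * 1000
= 0.002702619033 * 1000
= 2.7026 mg/m^3

2.7026 mg/m^3


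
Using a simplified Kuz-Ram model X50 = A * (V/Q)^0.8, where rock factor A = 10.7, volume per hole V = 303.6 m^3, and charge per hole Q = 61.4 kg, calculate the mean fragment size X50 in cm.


Compute V/Q:
V/Q = 303.6 / 61.4 = 4.944625407
Raise to the power 0.8:
(V/Q)^0.8 = 4.944625407^0.8 = 3.591755098
Multiply by A:
X50 = 10.7 * 3.591755098
= 38.4318 cm

38.4318 cm


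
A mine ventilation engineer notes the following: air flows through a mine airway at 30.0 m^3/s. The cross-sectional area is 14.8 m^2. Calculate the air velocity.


2.027 m/s

Velocity = flow rate / cross-sectional area
= 30.0 / 14.8
= 2.027 m/s


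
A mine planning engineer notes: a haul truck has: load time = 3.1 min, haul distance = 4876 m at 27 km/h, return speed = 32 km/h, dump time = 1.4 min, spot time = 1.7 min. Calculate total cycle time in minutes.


26.1781 min

Convert haul speed to m/min: 27 * 1000/60 = 450 m/min
Haul time = 4876 / 450 = 10.83555556 min
Convert return speed to m/min: 32 * 1000/60 = 533.3333333 m/min
Return time = 4876 / 533.3333333 = 9.1425 min
Total cycle time:
= 3.1 + 10.83555556 + 1.4 + 9.1425 + 1.7
= 26.1781 min


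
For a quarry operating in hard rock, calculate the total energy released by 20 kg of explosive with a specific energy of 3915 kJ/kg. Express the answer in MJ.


78.3 MJ

Energy = mass * specific_energy / 1000
= 20 * 3915 / 1000
= 78300 / 1000
= 78.3 MJ


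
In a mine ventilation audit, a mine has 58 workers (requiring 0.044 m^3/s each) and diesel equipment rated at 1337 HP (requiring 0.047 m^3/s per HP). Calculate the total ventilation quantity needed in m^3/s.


Airflow for workers:
Q_people = 58 * 0.044 = 2.552 m^3/s
Airflow for diesel equipment:
Q_diesel = 1337 * 0.047 = 62.839 m^3/s
Total ventilation:
Q_total = 2.552 + 62.839
= 65.391 m^3/s

65.391 m^3/s


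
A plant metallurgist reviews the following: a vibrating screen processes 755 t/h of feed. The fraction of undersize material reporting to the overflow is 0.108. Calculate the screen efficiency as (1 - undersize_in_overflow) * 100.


89.2%

Screen efficiency = (1 - fraction of undersize in overflow) * 100
= (1 - 0.108) * 100
= 0.892 * 100
= 89.2%


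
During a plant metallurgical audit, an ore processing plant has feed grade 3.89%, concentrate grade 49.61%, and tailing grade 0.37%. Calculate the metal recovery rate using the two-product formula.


91.1684%

Using the two-product formula:
R = 100 * c * (f - t) / (f * (c - t))
Numerator = 100 * 49.61 * (3.89 - 0.37)
= 100 * 49.61 * 3.52
= 17462.72
Denominator = 3.89 * (49.61 - 0.37)
= 3.89 * 49.24
= 191.5436
R = 17462.72 / 191.5436
= 91.1684%


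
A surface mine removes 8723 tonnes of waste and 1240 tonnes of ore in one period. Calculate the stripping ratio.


7.0347

Stripping ratio = waste tonnage / ore tonnage
= 8723 / 1240
= 7.0347


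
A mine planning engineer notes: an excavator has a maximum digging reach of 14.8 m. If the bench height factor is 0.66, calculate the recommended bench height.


9.768 m

Bench height = reach * factor
= 14.8 * 0.66
= 9.768 m


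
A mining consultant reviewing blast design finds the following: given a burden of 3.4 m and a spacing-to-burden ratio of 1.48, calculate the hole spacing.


Spacing = burden * ratio
= 3.4 * 1.48
= 5.032 m

5.032 m


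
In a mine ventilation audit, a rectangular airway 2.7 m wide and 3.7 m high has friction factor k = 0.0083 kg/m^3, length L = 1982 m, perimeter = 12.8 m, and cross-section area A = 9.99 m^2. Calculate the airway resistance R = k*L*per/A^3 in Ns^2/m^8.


Compute the numerator:
k * L * per = 0.0083 * 1982 * 12.8
= 210.56768
Compute the denominator:
A^3 = 9.99^3 = 997.002999
Resistance:
R = 210.56768 / 997.002999
= 0.2112 Ns^2/m^8

0.2112 Ns^2/m^8


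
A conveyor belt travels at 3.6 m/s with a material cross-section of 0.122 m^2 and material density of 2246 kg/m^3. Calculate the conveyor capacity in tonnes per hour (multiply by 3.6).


3551.1955 t/h

Volumetric flow = speed * area
= 3.6 * 0.122 = 0.4392 m^3/s
Mass flow = volumetric * density
= 0.4392 * 2246 = 986.4432 kg/s
Convert to t/h: multiply by 3.6
Capacity = 986.4432 * 3.6
= 3551.1955 t/h


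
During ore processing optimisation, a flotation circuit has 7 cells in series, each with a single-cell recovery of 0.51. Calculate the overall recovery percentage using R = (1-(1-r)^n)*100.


Complement of single-cell recovery:
1 - r = 1 - 0.51 = 0.49
Raise to power n:
(1 - r)^7 = 0.49^7 = 0.006782230728
Overall recovery:
R = (1 - 0.006782230728) * 100
= 99.3218%

99.3218%


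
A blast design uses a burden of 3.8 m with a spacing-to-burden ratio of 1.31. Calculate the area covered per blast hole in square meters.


18.9164 m^2

First, find the spacing:
Spacing = burden * ratio = 3.8 * 1.31
= 4.978 m
Then, calculate the area:
Area = burden * spacing = 3.8 * 4.978
= 18.9164 m^2


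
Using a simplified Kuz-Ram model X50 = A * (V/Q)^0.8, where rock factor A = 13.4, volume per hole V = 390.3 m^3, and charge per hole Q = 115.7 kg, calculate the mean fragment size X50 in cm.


Compute V/Q:
V/Q = 390.3 / 115.7 = 3.37337943
Raise to the power 0.8:
(V/Q)^0.8 = 3.37337943^0.8 = 2.645161262
Multiply by A:
X50 = 13.4 * 2.645161262
= 35.4452 cm

35.4452 cm


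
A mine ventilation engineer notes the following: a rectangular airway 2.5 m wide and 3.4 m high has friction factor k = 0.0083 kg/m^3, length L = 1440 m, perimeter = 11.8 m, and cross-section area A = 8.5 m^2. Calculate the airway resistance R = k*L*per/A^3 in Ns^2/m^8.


0.2296 Ns^2/m^8

Compute the numerator:
k * L * per = 0.0083 * 1440 * 11.8
= 141.0336
Compute the denominator:
A^3 = 8.5^3 = 614.125
Resistance:
R = 141.0336 / 614.125
= 0.2296 Ns^2/m^8


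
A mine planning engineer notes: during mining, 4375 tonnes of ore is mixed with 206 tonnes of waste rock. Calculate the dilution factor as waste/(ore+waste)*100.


4.4968%

Total material = ore + waste
= 4375 + 206 = 4581 tonnes
Dilution = waste / total * 100
= 206 / 4581 * 100
= 0.04496834752 * 100
= 4.4968%


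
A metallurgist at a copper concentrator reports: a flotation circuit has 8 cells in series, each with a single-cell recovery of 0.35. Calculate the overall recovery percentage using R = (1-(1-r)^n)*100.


Complement of single-cell recovery:
1 - r = 1 - 0.35 = 0.65
Raise to power n:
(1 - r)^8 = 0.65^8 = 0.03186448129
Overall recovery:
R = (1 - 0.03186448129) * 100
= 96.8136%

96.8136%


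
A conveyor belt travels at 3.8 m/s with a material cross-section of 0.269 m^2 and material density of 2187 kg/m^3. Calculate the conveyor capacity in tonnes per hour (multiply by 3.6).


Volumetric flow = speed * area
= 3.8 * 0.269 = 1.0222 m^3/s
Mass flow = volumetric * density
= 1.0222 * 2187 = 2235.5514 kg/s
Convert to t/h: multiply by 3.6
Capacity = 2235.5514 * 3.6
= 8047.985 t/h

8047.985 t/h


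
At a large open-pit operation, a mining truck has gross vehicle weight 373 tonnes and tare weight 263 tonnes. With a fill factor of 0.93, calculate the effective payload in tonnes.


Maximum payload = gross - tare
= 373 - 263 = 110 tonnes
Effective payload = max payload * fill factor
= 110 * 0.93
= 102.3 tonnes

102.3 tonnes


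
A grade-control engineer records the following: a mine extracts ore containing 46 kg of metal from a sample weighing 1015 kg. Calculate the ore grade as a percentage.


Ore grade = (metal mass / ore mass) * 100
= (46 / 1015) * 100
= 0.04532019704 * 100
= 4.532%

4.532%


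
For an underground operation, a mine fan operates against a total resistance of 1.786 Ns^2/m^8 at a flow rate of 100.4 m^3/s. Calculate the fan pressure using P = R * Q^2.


18003.1658 Pa

Compute Q^2:
Q^2 = 100.4^2 = 10080.16
Compute pressure:
P = R * Q^2 = 1.786 * 10080.16
= 18003.1658 Pa


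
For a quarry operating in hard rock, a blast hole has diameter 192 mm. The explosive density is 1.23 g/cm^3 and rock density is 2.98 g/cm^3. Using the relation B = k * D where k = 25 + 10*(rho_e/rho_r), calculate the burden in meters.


5.5925 m

First, compute k:
rho_e / rho_r = 1.23 / 2.98 = 0.4127516779
k = 25 + 10 * 0.4127516779 = 29.12751678
Then, compute burden:
B = k * D / 1000 = 29.12751678 * 192 / 1000
= 5592.483221 / 1000
= 5.5925 m


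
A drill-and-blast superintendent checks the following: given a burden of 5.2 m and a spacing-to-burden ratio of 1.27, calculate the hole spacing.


Spacing = burden * ratio
= 5.2 * 1.27
= 6.604 m

6.604 m


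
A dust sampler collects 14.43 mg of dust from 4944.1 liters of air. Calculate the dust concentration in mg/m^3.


2.9186 mg/m^3

Convert liters to m^3: 1 m^3 = 1000 L
Concentration = mass / volume * 1000
= 14.43 / 4944.1 * 1000
= 0.002918630287 * 1000
= 2.9186 mg/m^3


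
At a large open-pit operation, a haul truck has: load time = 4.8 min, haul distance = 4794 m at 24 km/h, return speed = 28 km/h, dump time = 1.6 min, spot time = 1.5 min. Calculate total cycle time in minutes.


30.1579 min

Convert haul speed to m/min: 24 * 1000/60 = 400 m/min
Haul time = 4794 / 400 = 11.985 min
Convert return speed to m/min: 28 * 1000/60 = 466.6666667 m/min
Return time = 4794 / 466.6666667 = 10.27285714 min
Total cycle time:
= 4.8 + 11.985 + 1.6 + 10.27285714 + 1.5
= 30.1579 min


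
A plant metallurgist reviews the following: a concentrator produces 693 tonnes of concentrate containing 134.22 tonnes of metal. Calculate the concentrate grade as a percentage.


Grade = (metal in concentrate / concentrate mass) * 100
= (134.22 / 693) * 100
= 0.1936796537 * 100
= 19.368%

19.368%


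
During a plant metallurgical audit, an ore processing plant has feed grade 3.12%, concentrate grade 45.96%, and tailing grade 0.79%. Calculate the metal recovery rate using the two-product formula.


75.9856%

Using the two-product formula:
R = 100 * c * (f - t) / (f * (c - t))
Numerator = 100 * 45.96 * (3.12 - 0.79)
= 100 * 45.96 * 2.33
= 10708.68
Denominator = 3.12 * (45.96 - 0.79)
= 3.12 * 45.17
= 140.9304
R = 10708.68 / 140.9304
= 75.9856%


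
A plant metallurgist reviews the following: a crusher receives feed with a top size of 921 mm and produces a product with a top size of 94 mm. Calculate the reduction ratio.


9.7979

Reduction ratio = feed size / product size
= 921 / 94
= 9.7979


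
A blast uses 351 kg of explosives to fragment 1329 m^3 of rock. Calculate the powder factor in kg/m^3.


0.2641 kg/m^3

Powder factor = explosive mass / rock volume
= 351 / 1329
= 0.2641 kg/m^3


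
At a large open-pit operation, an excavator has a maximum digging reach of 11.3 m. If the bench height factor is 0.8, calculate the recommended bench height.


9.04 m

Bench height = reach * factor
= 11.3 * 0.8
= 9.04 m


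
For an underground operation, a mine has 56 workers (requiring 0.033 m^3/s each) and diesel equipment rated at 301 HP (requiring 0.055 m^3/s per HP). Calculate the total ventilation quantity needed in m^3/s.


Airflow for workers:
Q_people = 56 * 0.033 = 1.848 m^3/s
Airflow for diesel equipment:
Q_diesel = 301 * 0.055 = 16.555 m^3/s
Total ventilation:
Q_total = 1.848 + 16.555
= 18.403 m^3/s

18.403 m^3/s


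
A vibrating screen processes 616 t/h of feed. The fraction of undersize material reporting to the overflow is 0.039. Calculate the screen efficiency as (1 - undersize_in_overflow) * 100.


Screen efficiency = (1 - fraction of undersize in overflow) * 100
= (1 - 0.039) * 100
= 0.961 * 100
= 96.1%

96.1%


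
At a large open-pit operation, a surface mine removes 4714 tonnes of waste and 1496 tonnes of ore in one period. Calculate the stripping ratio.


Stripping ratio = waste tonnage / ore tonnage
= 4714 / 1496
= 3.1511

3.1511


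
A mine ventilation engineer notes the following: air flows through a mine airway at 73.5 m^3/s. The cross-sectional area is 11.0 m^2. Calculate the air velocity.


6.6818 m/s

Velocity = flow rate / cross-sectional area
= 73.5 / 11.0
= 6.6818 m/s


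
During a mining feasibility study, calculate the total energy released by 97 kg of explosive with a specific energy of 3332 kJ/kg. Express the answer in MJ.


Energy = mass * specific_energy / 1000
= 97 * 3332 / 1000
= 323204 / 1000
= 323.204 MJ

323.204 MJ


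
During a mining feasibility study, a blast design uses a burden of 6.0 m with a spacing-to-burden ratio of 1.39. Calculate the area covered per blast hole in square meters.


50.04 m^2

First, find the spacing:
Spacing = burden * ratio = 6.0 * 1.39
= 8.34 m
Then, calculate the area:
Area = burden * spacing = 6.0 * 8.34
= 50.04 m^2


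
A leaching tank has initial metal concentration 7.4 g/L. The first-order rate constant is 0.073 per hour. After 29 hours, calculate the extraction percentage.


Compute the exponent:
-k * t = -0.073 * 29 = -2.117
Remaining concentration:
C = 7.4 * exp(-2.117)
= 7.4 * 0.1203922641
= 0.8909027542 g/L
Extracted = 7.4 - 0.8909027542 = 6.509097246 g/L
Extraction % = 6.509097246 / 7.4 * 100
= 87.9608%

87.9608%


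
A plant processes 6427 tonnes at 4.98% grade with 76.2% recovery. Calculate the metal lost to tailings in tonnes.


Total metal in feed:
= 6427 * 4.98 / 100 = 320.0646 tonnes
Metal recovered:
= 320.0646 * 76.2 / 100 = 243.8892252 tonnes
Metal lost to tailings:
= 320.0646 - 243.8892252
= 76.1754 tonnes

76.1754 tonnes


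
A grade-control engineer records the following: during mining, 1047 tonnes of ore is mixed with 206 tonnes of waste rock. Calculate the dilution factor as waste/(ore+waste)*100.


Total material = ore + waste
= 1047 + 206 = 1253 tonnes
Dilution = waste / total * 100
= 206 / 1253 * 100
= 0.164405427 * 100
= 16.4405%

16.4405%


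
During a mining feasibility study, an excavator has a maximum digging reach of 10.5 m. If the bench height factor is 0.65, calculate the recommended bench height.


Bench height = reach * factor
= 10.5 * 0.65
= 6.825 m

6.825 m


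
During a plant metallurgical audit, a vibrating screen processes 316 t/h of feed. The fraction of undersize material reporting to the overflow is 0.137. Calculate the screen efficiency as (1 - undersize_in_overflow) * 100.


86.3%

Screen efficiency = (1 - fraction of undersize in overflow) * 100
= (1 - 0.137) * 100
= 0.863 * 100
= 86.3%


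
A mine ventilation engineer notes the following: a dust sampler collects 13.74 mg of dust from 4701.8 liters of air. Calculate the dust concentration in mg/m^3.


2.9223 mg/m^3

Convert liters to m^3: 1 m^3 = 1000 L
Concentration = mass / volume * 1000
= 13.74 / 4701.8 * 1000
= 0.002922285082 * 1000
= 2.9223 mg/m^3


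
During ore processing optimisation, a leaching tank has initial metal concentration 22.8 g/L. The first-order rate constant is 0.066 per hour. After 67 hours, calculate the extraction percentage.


Compute the exponent:
-k * t = -0.066 * 67 = -4.422
Remaining concentration:
C = 22.8 * exp(-4.422)
= 22.8 * 0.01201018787
= 0.2738322835 g/L
Extracted = 22.8 - 0.2738322835 = 22.52616772 g/L
Extraction % = 22.52616772 / 22.8 * 100
= 98.799%

98.799%


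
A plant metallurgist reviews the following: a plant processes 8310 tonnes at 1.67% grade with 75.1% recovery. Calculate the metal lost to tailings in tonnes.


34.5555 tonnes

Total metal in feed:
= 8310 * 1.67 / 100 = 138.777 tonnes
Metal recovered:
= 138.777 * 75.1 / 100 = 104.221527 tonnes
Metal lost to tailings:
= 138.777 - 104.221527
= 34.5555 tonnes


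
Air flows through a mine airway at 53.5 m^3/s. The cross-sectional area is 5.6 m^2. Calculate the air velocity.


9.5536 m/s

Velocity = flow rate / cross-sectional area
= 53.5 / 5.6
= 9.5536 m/s


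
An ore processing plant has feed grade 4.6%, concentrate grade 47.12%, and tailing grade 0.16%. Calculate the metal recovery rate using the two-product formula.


96.8506%

Using the two-product formula:
R = 100 * c * (f - t) / (f * (c - t))
Numerator = 100 * 47.12 * (4.6 - 0.16)
= 100 * 47.12 * 4.44
= 20921.28
Denominator = 4.6 * (47.12 - 0.16)
= 4.6 * 46.96
= 216.016
R = 20921.28 / 216.016
= 96.8506%


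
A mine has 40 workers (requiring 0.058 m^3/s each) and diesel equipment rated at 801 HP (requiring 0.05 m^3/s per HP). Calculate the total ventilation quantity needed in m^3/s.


42.37 m^3/s

Airflow for workers:
Q_people = 40 * 0.058 = 2.32 m^3/s
Airflow for diesel equipment:
Q_diesel = 801 * 0.05 = 40.05 m^3/s
Total ventilation:
Q_total = 2.32 + 40.05
= 42.37 m^3/s


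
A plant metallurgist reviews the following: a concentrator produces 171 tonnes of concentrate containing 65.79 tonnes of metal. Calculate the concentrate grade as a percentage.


Grade = (metal in concentrate / concentrate mass) * 100
= (65.79 / 171) * 100
= 0.3847368421 * 100
= 38.4737%

38.4737%


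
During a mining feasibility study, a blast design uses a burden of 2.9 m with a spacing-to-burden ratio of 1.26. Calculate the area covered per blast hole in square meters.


10.5966 m^2

First, find the spacing:
Spacing = burden * ratio = 2.9 * 1.26
= 3.654 m
Then, calculate the area:
Area = burden * spacing = 2.9 * 3.654
= 10.5966 m^2


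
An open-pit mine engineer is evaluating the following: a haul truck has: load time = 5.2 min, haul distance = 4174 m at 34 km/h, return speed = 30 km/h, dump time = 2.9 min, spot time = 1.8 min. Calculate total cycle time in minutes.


25.6139 min

Convert haul speed to m/min: 34 * 1000/60 = 566.6666667 m/min
Haul time = 4174 / 566.6666667 = 7.365882353 min
Convert return speed to m/min: 30 * 1000/60 = 500 m/min
Return time = 4174 / 500 = 8.348 min
Total cycle time:
= 5.2 + 7.365882353 + 2.9 + 8.348 + 1.8
= 25.6139 min


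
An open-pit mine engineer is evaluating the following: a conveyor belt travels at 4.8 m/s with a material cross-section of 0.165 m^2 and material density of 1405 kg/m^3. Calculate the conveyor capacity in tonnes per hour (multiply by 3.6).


Volumetric flow = speed * area
= 4.8 * 0.165 = 0.792 m^3/s
Mass flow = volumetric * density
= 0.792 * 1405 = 1112.76 kg/s
Convert to t/h: multiply by 3.6
Capacity = 1112.76 * 3.6
= 4005.936 t/h

4005.936 t/h


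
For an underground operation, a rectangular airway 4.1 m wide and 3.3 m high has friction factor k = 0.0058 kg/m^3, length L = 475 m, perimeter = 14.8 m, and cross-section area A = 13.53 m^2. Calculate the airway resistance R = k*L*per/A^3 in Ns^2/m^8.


Compute the numerator:
k * L * per = 0.0058 * 475 * 14.8
= 40.774
Compute the denominator:
A^3 = 13.53^3 = 2476.813977
Resistance:
R = 40.774 / 2476.813977
= 0.0165 Ns^2/m^8

0.0165 Ns^2/m^8


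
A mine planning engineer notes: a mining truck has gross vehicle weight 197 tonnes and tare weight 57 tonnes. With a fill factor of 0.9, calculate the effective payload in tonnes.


126.0 tonnes

Maximum payload = gross - tare
= 197 - 57 = 140 tonnes
Effective payload = max payload * fill factor
= 140 * 0.9
= 126.0 tonnes


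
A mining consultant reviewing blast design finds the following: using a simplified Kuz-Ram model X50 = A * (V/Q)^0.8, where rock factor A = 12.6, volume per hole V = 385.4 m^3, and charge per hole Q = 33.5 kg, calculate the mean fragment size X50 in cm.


Compute V/Q:
V/Q = 385.4 / 33.5 = 11.50447761
Raise to the power 0.8:
(V/Q)^0.8 = 11.50447761^0.8 = 7.058192887
Multiply by A:
X50 = 12.6 * 7.058192887
= 88.9332 cm

88.9332 cm


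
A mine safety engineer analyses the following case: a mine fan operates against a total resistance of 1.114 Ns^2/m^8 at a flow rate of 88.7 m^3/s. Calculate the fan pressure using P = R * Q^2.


8764.6067 Pa

Compute Q^2:
Q^2 = 88.7^2 = 7867.69
Compute pressure:
P = R * Q^2 = 1.114 * 7867.69
= 8764.6067 Pa


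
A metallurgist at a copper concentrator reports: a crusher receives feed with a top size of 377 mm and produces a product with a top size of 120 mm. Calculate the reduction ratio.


3.1417

Reduction ratio = feed size / product size
= 377 / 120
= 3.1417


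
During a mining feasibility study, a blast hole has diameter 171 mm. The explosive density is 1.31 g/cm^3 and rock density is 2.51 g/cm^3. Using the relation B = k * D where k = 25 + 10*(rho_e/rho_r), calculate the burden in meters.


First, compute k:
rho_e / rho_r = 1.31 / 2.51 = 0.5219123506
k = 25 + 10 * 0.5219123506 = 30.21912351
Then, compute burden:
B = k * D / 1000 = 30.21912351 * 171 / 1000
= 5167.47012 / 1000
= 5.1675 m

5.1675 m


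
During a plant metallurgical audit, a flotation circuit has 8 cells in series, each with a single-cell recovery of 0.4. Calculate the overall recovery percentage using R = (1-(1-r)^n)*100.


98.3204%

Complement of single-cell recovery:
1 - r = 1 - 0.4 = 0.6
Raise to power n:
(1 - r)^8 = 0.6^8 = 0.01679616
Overall recovery:
R = (1 - 0.01679616) * 100
= 98.3204%


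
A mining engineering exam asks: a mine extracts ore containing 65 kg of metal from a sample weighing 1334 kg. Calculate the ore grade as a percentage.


4.8726%

Ore grade = (metal mass / ore mass) * 100
= (65 / 1334) * 100
= 0.04872563718 * 100
= 4.8726%


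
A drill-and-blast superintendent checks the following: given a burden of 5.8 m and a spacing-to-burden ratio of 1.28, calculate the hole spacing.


7.424 m

Spacing = burden * ratio
= 5.8 * 1.28
= 7.424 m


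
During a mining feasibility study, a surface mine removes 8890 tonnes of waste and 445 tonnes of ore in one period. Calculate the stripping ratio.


19.9775

Stripping ratio = waste tonnage / ore tonnage
= 8890 / 445
= 19.9775


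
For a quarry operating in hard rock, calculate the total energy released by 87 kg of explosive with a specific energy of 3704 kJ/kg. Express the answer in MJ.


322.248 MJ

Energy = mass * specific_energy / 1000
= 87 * 3704 / 1000
= 322248 / 1000
= 322.248 MJ


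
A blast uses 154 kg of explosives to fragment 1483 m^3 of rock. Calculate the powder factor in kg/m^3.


Powder factor = explosive mass / rock volume
= 154 / 1483
= 0.1038 kg/m^3

0.1038 kg/m^3


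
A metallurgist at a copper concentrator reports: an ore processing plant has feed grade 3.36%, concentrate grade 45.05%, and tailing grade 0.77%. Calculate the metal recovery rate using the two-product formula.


Using the two-product formula:
R = 100 * c * (f - t) / (f * (c - t))
Numerator = 100 * 45.05 * (3.36 - 0.77)
= 100 * 45.05 * 2.59
= 11667.95
Denominator = 3.36 * (45.05 - 0.77)
= 3.36 * 44.28
= 148.7808
R = 11667.95 / 148.7808
= 78.4238%

78.4238%


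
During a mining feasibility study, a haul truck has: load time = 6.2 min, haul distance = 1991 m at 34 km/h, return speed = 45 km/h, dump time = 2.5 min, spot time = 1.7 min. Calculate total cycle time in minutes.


Convert haul speed to m/min: 34 * 1000/60 = 566.6666667 m/min
Haul time = 1991 / 566.6666667 = 3.513529412 min
Convert return speed to m/min: 45 * 1000/60 = 750 m/min
Return time = 1991 / 750 = 2.654666667 min
Total cycle time:
= 6.2 + 3.513529412 + 2.5 + 2.654666667 + 1.7
= 16.5682 min

16.5682 min


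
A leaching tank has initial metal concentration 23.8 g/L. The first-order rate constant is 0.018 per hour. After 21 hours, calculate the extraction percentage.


Compute the exponent:
-k * t = -0.018 * 21 = -0.378
Remaining concentration:
C = 23.8 * exp(-0.378)
= 23.8 * 0.6852305007
= 16.30848592 g/L
Extracted = 23.8 - 16.30848592 = 7.491514084 g/L
Extraction % = 7.491514084 / 23.8 * 100
= 31.4769%

31.4769%


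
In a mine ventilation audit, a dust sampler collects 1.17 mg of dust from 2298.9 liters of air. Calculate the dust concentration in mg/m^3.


0.5089 mg/m^3

Convert liters to m^3: 1 m^3 = 1000 L
Concentration = mass / volume * 1000
= 1.17 / 2298.9 * 1000
= 0.0005089390578 * 1000
= 0.5089 mg/m^3


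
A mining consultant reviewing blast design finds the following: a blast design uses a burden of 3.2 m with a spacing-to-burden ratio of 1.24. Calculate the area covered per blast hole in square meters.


12.6976 m^2

First, find the spacing:
Spacing = burden * ratio = 3.2 * 1.24
= 3.968 m
Then, calculate the area:
Area = burden * spacing = 3.2 * 3.968
= 12.6976 m^2


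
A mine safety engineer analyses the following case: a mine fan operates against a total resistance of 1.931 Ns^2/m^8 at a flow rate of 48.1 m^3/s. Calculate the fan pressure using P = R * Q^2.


4467.5809 Pa

Compute Q^2:
Q^2 = 48.1^2 = 2313.61
Compute pressure:
P = R * Q^2 = 1.931 * 2313.61
= 4467.5809 Pa


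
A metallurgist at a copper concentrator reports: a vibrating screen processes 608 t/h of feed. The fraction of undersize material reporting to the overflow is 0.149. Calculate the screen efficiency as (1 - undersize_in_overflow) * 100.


85.1%

Screen efficiency = (1 - fraction of undersize in overflow) * 100
= (1 - 0.149) * 100
= 0.851 * 100
= 85.1%


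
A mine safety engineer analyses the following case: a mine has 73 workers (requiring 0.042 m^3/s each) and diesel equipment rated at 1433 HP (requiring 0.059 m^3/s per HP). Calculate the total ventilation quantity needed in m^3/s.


87.613 m^3/s

Airflow for workers:
Q_people = 73 * 0.042 = 3.066 m^3/s
Airflow for diesel equipment:
Q_diesel = 1433 * 0.059 = 84.547 m^3/s
Total ventilation:
Q_total = 3.066 + 84.547
= 87.613 m^3/s


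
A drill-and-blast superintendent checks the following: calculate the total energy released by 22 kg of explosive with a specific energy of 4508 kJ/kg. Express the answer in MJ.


99.176 MJ

Energy = mass * specific_energy / 1000
= 22 * 4508 / 1000
= 99176 / 1000
= 99.176 MJ


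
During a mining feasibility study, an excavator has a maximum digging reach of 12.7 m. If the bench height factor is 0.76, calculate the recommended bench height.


9.652 m

Bench height = reach * factor
= 12.7 * 0.76
= 9.652 m


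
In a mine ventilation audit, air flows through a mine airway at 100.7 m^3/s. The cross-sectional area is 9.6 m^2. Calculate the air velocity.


Velocity = flow rate / cross-sectional area
= 100.7 / 9.6
= 10.4896 m/s

10.4896 m/s


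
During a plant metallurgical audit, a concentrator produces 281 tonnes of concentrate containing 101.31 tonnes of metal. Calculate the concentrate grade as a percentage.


Grade = (metal in concentrate / concentrate mass) * 100
= (101.31 / 281) * 100
= 0.3605338078 * 100
= 36.0534%

36.0534%


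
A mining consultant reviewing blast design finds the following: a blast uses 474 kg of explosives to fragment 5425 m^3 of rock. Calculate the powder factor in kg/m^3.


Powder factor = explosive mass / rock volume
= 474 / 5425
= 0.0874 kg/m^3

0.0874 kg/m^3


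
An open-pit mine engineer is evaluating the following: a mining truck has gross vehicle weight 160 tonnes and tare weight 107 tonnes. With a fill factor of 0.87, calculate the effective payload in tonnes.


Maximum payload = gross - tare
= 160 - 107 = 53 tonnes
Effective payload = max payload * fill factor
= 53 * 0.87
= 46.11 tonnes

46.11 tonnes


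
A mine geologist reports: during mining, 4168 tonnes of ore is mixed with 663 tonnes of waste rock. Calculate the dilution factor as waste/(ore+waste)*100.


Total material = ore + waste
= 4168 + 663 = 4831 tonnes
Dilution = waste / total * 100
= 663 / 4831 * 100
= 0.1372386669 * 100
= 13.7239%

13.7239%


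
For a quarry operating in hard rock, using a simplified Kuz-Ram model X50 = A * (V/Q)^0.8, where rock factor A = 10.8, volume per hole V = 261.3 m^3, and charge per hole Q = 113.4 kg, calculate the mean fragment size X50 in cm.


Compute V/Q:
V/Q = 261.3 / 113.4 = 2.304232804
Raise to the power 0.8:
(V/Q)^0.8 = 2.304232804^0.8 = 1.949939263
Multiply by A:
X50 = 10.8 * 1.949939263
= 21.0593 cm

21.0593 cm


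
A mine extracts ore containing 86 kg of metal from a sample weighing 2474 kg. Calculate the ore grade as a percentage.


Ore grade = (metal mass / ore mass) * 100
= (86 / 2474) * 100
= 0.03476151981 * 100
= 3.4762%

3.4762%


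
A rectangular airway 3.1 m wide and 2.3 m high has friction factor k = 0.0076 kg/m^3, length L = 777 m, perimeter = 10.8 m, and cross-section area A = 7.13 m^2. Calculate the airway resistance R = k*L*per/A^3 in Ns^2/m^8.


0.176 Ns^2/m^8

Compute the numerator:
k * L * per = 0.0076 * 777 * 10.8
= 63.77616
Compute the denominator:
A^3 = 7.13^3 = 362.467097
Resistance:
R = 63.77616 / 362.467097
= 0.176 Ns^2/m^8


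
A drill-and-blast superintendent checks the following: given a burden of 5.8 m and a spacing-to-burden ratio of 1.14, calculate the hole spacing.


6.612 m

Spacing = burden * ratio
= 5.8 * 1.14
= 6.612 m


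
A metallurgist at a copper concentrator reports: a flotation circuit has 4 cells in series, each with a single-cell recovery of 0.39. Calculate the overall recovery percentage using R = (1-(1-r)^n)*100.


Complement of single-cell recovery:
1 - r = 1 - 0.39 = 0.61
Raise to power n:
(1 - r)^4 = 0.61^4 = 0.13845841
Overall recovery:
R = (1 - 0.13845841) * 100
= 86.1542%

86.1542%


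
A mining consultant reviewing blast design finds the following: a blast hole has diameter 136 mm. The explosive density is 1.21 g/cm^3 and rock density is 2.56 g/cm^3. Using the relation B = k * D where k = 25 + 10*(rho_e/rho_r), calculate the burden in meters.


4.0428 m

First, compute k:
rho_e / rho_r = 1.21 / 2.56 = 0.47265625
k = 25 + 10 * 0.47265625 = 29.7265625
Then, compute burden:
B = k * D / 1000 = 29.7265625 * 136 / 1000
= 4042.8125 / 1000
= 4.0428 m


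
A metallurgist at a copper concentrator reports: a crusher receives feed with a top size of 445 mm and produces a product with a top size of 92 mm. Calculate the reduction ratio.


Reduction ratio = feed size / product size
= 445 / 92
= 4.837

4.837


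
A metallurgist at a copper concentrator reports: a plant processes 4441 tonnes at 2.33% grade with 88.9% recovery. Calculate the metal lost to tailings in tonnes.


Total metal in feed:
= 4441 * 2.33 / 100 = 103.4753 tonnes
Metal recovered:
= 103.4753 * 88.9 / 100 = 91.9895417 tonnes
Metal lost to tailings:
= 103.4753 - 91.9895417
= 11.4858 tonnes

11.4858 tonnes


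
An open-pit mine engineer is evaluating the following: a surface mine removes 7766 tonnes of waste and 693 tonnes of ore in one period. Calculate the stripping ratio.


11.2063

Stripping ratio = waste tonnage / ore tonnage
= 7766 / 693
= 11.2063


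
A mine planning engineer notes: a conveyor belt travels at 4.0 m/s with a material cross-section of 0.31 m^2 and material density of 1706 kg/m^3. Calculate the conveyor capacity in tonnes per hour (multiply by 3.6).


Volumetric flow = speed * area
= 4.0 * 0.31 = 1.24 m^3/s
Mass flow = volumetric * density
= 1.24 * 1706 = 2115.44 kg/s
Convert to t/h: multiply by 3.6
Capacity = 2115.44 * 3.6
= 7615.584 t/h

7615.584 t/h


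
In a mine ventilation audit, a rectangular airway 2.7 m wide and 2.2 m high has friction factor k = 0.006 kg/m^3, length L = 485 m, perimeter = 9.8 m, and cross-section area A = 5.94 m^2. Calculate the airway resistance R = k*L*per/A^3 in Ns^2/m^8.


Compute the numerator:
k * L * per = 0.006 * 485 * 9.8
= 28.518
Compute the denominator:
A^3 = 5.94^3 = 209.584584
Resistance:
R = 28.518 / 209.584584
= 0.1361 Ns^2/m^8

0.1361 Ns^2/m^8


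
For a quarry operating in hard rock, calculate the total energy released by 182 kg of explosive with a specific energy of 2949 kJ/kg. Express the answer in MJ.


536.718 MJ

Energy = mass * specific_energy / 1000
= 182 * 2949 / 1000
= 536718 / 1000
= 536.718 MJ


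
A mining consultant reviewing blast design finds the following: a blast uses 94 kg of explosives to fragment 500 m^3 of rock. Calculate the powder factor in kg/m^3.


Powder factor = explosive mass / rock volume
= 94 / 500
= 0.188 kg/m^3

0.188 kg/m^3


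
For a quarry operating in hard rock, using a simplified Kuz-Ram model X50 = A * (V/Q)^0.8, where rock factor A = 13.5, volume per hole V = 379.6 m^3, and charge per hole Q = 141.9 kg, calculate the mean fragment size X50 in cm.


Compute V/Q:
V/Q = 379.6 / 141.9 = 2.675123326
Raise to the power 0.8:
(V/Q)^0.8 = 2.675123326^0.8 = 2.197227605
Multiply by A:
X50 = 13.5 * 2.197227605
= 29.6626 cm

29.6626 cm


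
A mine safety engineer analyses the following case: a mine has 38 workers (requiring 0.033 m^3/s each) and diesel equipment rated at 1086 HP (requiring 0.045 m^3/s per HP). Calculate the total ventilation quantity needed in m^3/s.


50.124 m^3/s

Airflow for workers:
Q_people = 38 * 0.033 = 1.254 m^3/s
Airflow for diesel equipment:
Q_diesel = 1086 * 0.045 = 48.87 m^3/s
Total ventilation:
Q_total = 1.254 + 48.87
= 50.124 m^3/s


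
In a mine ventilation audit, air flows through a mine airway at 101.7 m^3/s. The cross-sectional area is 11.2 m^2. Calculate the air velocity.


9.0804 m/s

Velocity = flow rate / cross-sectional area
= 101.7 / 11.2
= 9.0804 m/s


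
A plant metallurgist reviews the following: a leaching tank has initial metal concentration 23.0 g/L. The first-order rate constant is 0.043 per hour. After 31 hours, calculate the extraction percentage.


73.6315%

Compute the exponent:
-k * t = -0.043 * 31 = -1.333
Remaining concentration:
C = 23.0 * exp(-1.333)
= 23.0 * 0.2636850185
= 6.064755425 g/L
Extracted = 23.0 - 6.064755425 = 16.93524458 g/L
Extraction % = 16.93524458 / 23.0 * 100
= 73.6315%


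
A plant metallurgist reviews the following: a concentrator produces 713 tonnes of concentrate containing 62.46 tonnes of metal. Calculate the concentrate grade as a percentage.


8.7602%

Grade = (metal in concentrate / concentrate mass) * 100
= (62.46 / 713) * 100
= 0.08760168303 * 100
= 8.7602%


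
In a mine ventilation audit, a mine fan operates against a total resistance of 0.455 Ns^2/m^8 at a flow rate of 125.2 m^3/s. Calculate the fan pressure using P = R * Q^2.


7132.1432 Pa

Compute Q^2:
Q^2 = 125.2^2 = 15675.04
Compute pressure:
P = R * Q^2 = 0.455 * 15675.04
= 7132.1432 Pa


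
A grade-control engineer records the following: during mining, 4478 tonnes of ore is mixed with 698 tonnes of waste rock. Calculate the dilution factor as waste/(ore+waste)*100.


13.4853%

Total material = ore + waste
= 4478 + 698 = 5176 tonnes
Dilution = waste / total * 100
= 698 / 5176 * 100
= 0.1348531685 * 100
= 13.4853%
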